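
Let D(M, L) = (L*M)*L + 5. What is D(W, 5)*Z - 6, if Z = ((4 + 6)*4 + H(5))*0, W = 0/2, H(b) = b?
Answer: -6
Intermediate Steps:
W = 0 (W = 0*(½) = 0)
D(M, L) = 5 + M*L² (D(M, L) = M*L² + 5 = 5 + M*L²)
Z = 0 (Z = ((4 + 6)*4 + 5)*0 = (10*4 + 5)*0 = (40 + 5)*0 = 45*0 = 0)
D(W, 5)*Z - 6 = (5 + 0*5²)*0 - 6 = (5 + 0*25)*0 - 6 = (5 + 0)*0 - 6 = 5*0 - 6 = 0 - 6 = -6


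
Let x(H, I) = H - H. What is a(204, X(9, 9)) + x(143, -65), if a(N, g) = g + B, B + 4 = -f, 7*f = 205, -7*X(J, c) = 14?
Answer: -247/7 ≈ -35.286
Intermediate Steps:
x(H, I) = 0
X(J, c) = -2 (X(J, c) = -⅐*14 = -2)
f = 205/7 (f = (⅐)*205 = 205/7 ≈ 29.286)
B = -233/7 (B = -4 - 1*205/7 = -4 - 205/7 = -233/7 ≈ -33.286)
a(N, g) = -233/7 + g (a(N, g) = g - 233/7 = -233/7 + g)
a(204, X(9, 9)) + x(143, -65) = (-233/7 - 2) + 0 = -247/7 + 0 = -247/7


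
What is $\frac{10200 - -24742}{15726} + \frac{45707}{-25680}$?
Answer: $\frac{29753713}{67307280} \approx 0.44206$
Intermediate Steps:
$\frac{10200 - -24742}{15726} + \frac{45707}{-25680} = \left(10200 + 24742\right) \frac{1}{15726} + 45707 \left(- \frac{1}{25680}\right) = 34942 \cdot \frac{1}{15726} - \frac{45707}{25680} = \frac{17471}{7863} - \frac{45707}{25680} = \frac{29753713}{67307280}$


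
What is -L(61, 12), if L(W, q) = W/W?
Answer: -1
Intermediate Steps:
L(W, q) = 1
-L(61, 12) = -1*1 = -1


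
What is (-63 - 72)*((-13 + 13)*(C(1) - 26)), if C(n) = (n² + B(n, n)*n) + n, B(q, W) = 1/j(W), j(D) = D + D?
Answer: 0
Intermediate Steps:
j(D) = 2*D
B(q, W) = 1/(2*W)
C(n) = ½ + n + n² (C(n) = (n² + (1/(2*n))*n) + n = (n² + ½) + n = (½ + n²) + n = ½ + n + n²)
(-63 - 72)*((-13 + 13)*(C(1) - 26)) = (-63 - 72)*((-13 + 13)*((½ + 1 + 1²) - 26)) = -0*((½ + 1 + 1) - 26) = -0*(5/2 - 26) = -0*(-47)/2 = -135*0 = 0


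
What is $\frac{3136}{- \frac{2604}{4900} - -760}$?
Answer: $\frac{548800}{132907} \approx 4.1292$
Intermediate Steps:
$\frac{3136}{- \frac{2604}{4900} - -760} = \frac{3136}{\left(-2604\right) \frac{1}{4900} + 760} = \frac{3136}{- \frac{93}{175} + 760} = \frac{3136}{\frac{132907}{175}} = 3136 \cdot \frac{175}{132907} = \frac{548800}{132907}$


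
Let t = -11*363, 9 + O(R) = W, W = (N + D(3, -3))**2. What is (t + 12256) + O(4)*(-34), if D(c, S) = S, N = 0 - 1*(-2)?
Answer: 8535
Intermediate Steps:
N = 2 (N = 0 + 2 = 2)
W = 1 (W = (2 - 3)**2 = (-1)**2 = 1)
O(R) = -8 (O(R) = -9 + 1 = -8)
t = -3993
(t + 12256) + O(4)*(-34) = (-3993 + 12256) - 8*(-34) = 8263 + 272 = 8535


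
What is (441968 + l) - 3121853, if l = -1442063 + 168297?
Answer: -3953651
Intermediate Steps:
l = -1273766
(441968 + l) - 3121853 = (441968 - 1273766) - 3121853 = -831798 - 3121853 = -3953651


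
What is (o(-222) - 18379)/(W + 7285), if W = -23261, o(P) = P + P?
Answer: 18823/15976 ≈ 1.1782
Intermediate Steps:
o(P) = 2*P
(o(-222) - 18379)/(W + 7285) = (2*(-222) - 18379)/(-23261 + 7285) = (-444 - 18379)/(-15976) = -18823*(-1/15976) = 18823/15976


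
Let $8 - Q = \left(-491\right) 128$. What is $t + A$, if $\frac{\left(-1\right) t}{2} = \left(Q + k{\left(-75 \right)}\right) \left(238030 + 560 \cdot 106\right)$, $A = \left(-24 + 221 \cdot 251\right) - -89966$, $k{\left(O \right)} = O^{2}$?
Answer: $-40730983767$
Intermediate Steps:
$A = 145413$ ($A = \left(-24 + 55471\right) + 89966 = 55447 + 89966 = 145413$)
$Q = 62856$ ($Q = 8 - \left(-491\right) 128 = 8 - -62848 = 8 + 62848 = 62856$)
$t = -40731129180$ ($t = - 2 \left(62856 + \left(-75\right)^{2}\right) \left(238030 + 560 \cdot 106\right) = - 2 \left(62856 + 5625\right) \left(238030 + 59360\right) = - 2 \cdot 68481 \cdot 297390 = \left(-2\right) 20365564590 = -40731129180$)
$t + A = -40731129180 + 145413 = -40730983767$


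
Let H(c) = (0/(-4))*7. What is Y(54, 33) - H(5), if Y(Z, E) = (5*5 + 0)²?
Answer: 625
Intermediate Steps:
H(c) = 0 (H(c) = (0*(-¼))*7 = 0*7 = 0)
Y(Z, E) = 625 (Y(Z, E) = (25 + 0)² = 25² = 625)
Y(54, 33) - H(5) = 625 - 1*0 = 625 + 0 = 625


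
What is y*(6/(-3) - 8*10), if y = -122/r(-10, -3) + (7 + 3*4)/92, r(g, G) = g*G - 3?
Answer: 439151/1242 ≈ 353.58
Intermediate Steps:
r(g, G) = -3 + G*g (r(g, G) = G*g - 3 = -3 + G*g)
y = -10711/2484 (y = -122/(-3 - 3*(-10)) + (7 + 3*4)/92 = -122/(-3 + 30) + (7 + 12)*(1/92) = -122/27 + 19*(1/92) = -122*1/27 + 19/92 = -122/27 + 19/92 = -10711/2484 ≈ -4.3120)
y*(6/(-3) - 8*10) = -10711*(6/(-3) - 8*10)/2484 = -10711*(6*(-1/3) - 80)/2484 = -10711*(-2 - 80)/2484 = -10711/2484*(-82) = 439151/1242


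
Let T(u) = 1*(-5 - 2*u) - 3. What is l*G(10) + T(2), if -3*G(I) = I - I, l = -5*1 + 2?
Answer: -12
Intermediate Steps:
T(u) = -8 - 2*u (T(u) = (-5 - 2*u) - 3 = -8 - 2*u)
l = -3 (l = -5 + 2 = -3)
G(I) = 0 (G(I) = -(I - I)/3 = -1/3*0 = 0)
l*G(10) + T(2) = -3*0 + (-8 - 2*2) = 0 + (-8 - 4) = 0 - 12 = -12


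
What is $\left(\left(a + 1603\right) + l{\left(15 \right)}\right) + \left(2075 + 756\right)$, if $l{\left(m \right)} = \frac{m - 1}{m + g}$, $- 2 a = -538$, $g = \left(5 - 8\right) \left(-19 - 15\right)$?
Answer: $\frac{550265}{117} \approx 4703.1$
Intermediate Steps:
$g = 102$ ($g = \left(-3\right) \left(-34\right) = 102$)
$a = 269$ ($a = \left(- \frac{1}{2}\right) \left(-538\right) = 269$)
$l{\left(m \right)} = \frac{-1 + m}{102 + m}$ ($l{\left(m \right)} = \frac{m - 1}{m + 102} = \frac{-1 + m}{102 + m}$)
$\left(\left(a + 1603\right) + l{\left(15 \right)}\right) + \left(2075 + 756\right) = \left(\left(269 + 1603\right) + \frac{-1 + 15}{102 + 15}\right) + \left(2075 + 756\right) = \left(1872 + \frac{1}{117} \cdot 14\right) + 2831 = \left(1872 + \frac{14}{117}\right) + 2831 = \frac{219038}{117} + 2831 = \frac{550265}{117}$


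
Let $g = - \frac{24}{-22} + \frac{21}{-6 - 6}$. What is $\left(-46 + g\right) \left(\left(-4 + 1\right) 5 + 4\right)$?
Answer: $\frac{2053}{4} \approx 513.25$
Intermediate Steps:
$g = - \frac{29}{44}$ ($g = \left(-24\right) \left(- \frac{1}{22}\right) + \frac{21}{-12} = \frac{12}{11} + 21 \left(- \frac{1}{12}\right) = \frac{12}{11} - \frac{7}{4} = - \frac{29}{44} \approx -0.65909$)
$\left(-46 + g\right) \left(\left(-4 + 1\right) 5 + 4\right) = \left(-46 - \frac{29}{44}\right) \left(\left(-4 + 1\right) 5 + 4\right) = - \frac{2053 \left(\left(-3\right) 5 + 4\right)}{44} = - \frac{2053 \left(-15 + 4\right)}{44} = \left(- \frac{2053}{44}\right) \left(-11\right) = \frac{2053}{4}$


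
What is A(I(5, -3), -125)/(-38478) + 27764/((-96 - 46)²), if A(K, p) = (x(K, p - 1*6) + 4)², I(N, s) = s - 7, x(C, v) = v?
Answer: 185769509/193967598 ≈ 0.95774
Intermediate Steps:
I(N, s) = -7 + s
A(K, p) = (-2 + p)² (A(K, p) = ((p - 1*6) + 4)² = ((p - 6) + 4)² = ((-6 + p) + 4)² = (-2 + p)²)
A(I(5, -3), -125)/(-38478) + 27764/((-96 - 46)²) = (-2 - 125)²/(-38478) + 27764/((-96 - 46)²) = (-127)²*(-1/38478) + 27764/((-142)²) = 16129*(-1/38478) + 27764/20164 = -16129/38478 + 27764*(1/20164) = -16129/38478 + 6941/5041 = 185769509/193967598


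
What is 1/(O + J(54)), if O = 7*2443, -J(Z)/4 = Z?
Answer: 1/16885 ≈ 5.9224e-5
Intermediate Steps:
J(Z) = -4*Z
O = 17101
1/(O + J(54)) = 1/(17101 - 4*54) = 1/(17101 - 216) = 1/16885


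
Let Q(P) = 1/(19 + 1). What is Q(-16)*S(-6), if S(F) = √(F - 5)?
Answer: I*√11/20 ≈ 0.16583*I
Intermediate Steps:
Q(P) = 1/20
S(F) = √(-5 + F)
Q(-16)*S(-6) = √(-5 - 6)/20 = √(-11)/20 = (I*√11)/20 = I*√11/20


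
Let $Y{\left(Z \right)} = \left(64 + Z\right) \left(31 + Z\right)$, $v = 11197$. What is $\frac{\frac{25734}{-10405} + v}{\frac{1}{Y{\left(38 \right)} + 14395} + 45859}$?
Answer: $\frac{2496495500083}{10227032338940} \approx 0.24411$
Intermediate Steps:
$Y{\left(Z \right)} = \left(31 + Z\right) \left(64 + Z\right)$
$\frac{\frac{25734}{-10405} + v}{\frac{1}{Y{\left(38 \right)} + 14395} + 45859} = \frac{\frac{25734}{-10405} + 11197}{\frac{1}{\left(1984 + 38^{2} + 95 \cdot 38\right) + 14395} + 45859} = \frac{25734 \left(- \frac{1}{10405}\right) + 11197}{\frac{1}{\left(1984 + 1444 + 3610\right) + 14395} + 45859} = \frac{- \frac{25734}{10405} + 11197}{\frac{1}{7038 + 14395} + 45859} = \frac{116479051}{10405 \left(\frac{1}{21433} + 45859\right)} = \frac{116479051}{10405 \cdot \frac{982895948}{21433}} = \frac{116479051}{10405} \cdot \frac{21433}{982895948} = \frac{2496495500083}{10227032338940}$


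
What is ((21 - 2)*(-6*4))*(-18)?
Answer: 8208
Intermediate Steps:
((21 - 2)*(-6*4))*(-18) = (19*(-24))*(-18) = -456*(-18) = 8208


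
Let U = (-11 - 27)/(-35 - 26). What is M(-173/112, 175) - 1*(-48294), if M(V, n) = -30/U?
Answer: 916671/19 ≈ 48246.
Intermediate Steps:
U = 38/61 (U = -38/(-61) = -38*(-1/61) = 38/61 ≈ 0.62295)
M(V, n) = -915/19 (M(V, n) = -30/38/61 = -30*61/38 = -915/19)
M(-173/112, 175) - 1*(-48294) = -915/19 - 1*(-48294) = -915/19 + 48294 = 916671/19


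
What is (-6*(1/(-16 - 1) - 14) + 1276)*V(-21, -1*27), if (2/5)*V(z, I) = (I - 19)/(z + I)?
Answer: 1329745/408 ≈ 3259.2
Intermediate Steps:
V(z, I) = 5*(-19 + I)/(2*(I + z)) (V(z, I) = 5*((I - 19)/(z + I))/2 = 5*((-19 + I)/(I + z))/2 = 5*(-19 + I)/(2*(I + z)))
(-6*(1/(-16 - 1) - 14) + 1276)*V(-21, -1*27) = (-6*(1/(-16 - 1) - 14) + 1276)*(5*(-19 - 1*27)/(2*(-1*27 - 21))) = (-6*(1/(-17) - 14) + 1276)*(5*(-19 - 27)/(2*(-27 - 21))) = (-6*(-1/17 - 14) + 1276)*((5/2)*(-46)/(-48)) = (-6*(-239/17) + 1276)*((5/2)*(-1/48)*(-46)) = (1434/17 + 1276)*(115/48) = (23126/17)*(115/48) = 1329745/408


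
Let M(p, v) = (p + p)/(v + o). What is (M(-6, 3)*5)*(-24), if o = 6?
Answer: 160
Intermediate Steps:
M(p, v) = 2*p/(6 + v) (M(p, v) = (p + p)/(v + 6) = (2*p)/(6 + v) = 2*p/(6 + v))
(M(-6, 3)*5)*(-24) = ((2*(-6)/(6 + 3))*5)*(-24) = ((2*(-6)/9)*5)*(-24) = ((2*(-6)*(⅑))*5)*(-24) = -4/3*5*(-24) = -20/3*(-24) = 160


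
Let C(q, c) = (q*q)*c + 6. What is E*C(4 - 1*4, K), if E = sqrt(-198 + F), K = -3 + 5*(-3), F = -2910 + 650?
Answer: 6*I*sqrt(2458) ≈ 297.47*I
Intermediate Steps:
F = -2260
K = -18 (K = -3 - 15 = -18)
C(q, c) = 6 + c*q**2 (C(q, c) = q**2*c + 6 = c*q**2 + 6 = 6 + c*q**2)
E = I*sqrt(2458) (E = sqrt(-198 - 2260) = sqrt(-2458) = I*sqrt(2458) ≈ 49.578*I)
E*C(4 - 1*4, K) = (I*sqrt(2458))*(6 - 18*(4 - 1*4)**2) = (I*sqrt(2458))*(6 - 18*(4 - 4)**2) = (I*sqrt(2458))*(6 - 18*0**2) = (I*sqrt(2458))*(6 - 18*0) = (I*sqrt(2458))*(6 + 0) = (I*sqrt(2458))*6 = 6*I*sqrt(2458)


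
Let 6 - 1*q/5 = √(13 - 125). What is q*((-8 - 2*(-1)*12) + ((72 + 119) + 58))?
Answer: 7950 - 5300*I*√7 ≈ 7950.0 - 14022.0*I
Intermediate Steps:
q = 30 - 20*I*√7 (q = 30 - 5*√(13 - 125) = 30 - 20*I*√7 ≈ 30.0 - 52.915*I)
q*((-8 - 2*(-1)*12) + ((72 + 119) + 58)) = (30 - 20*I*√7)*((-8 - 2*(-1)*12) + ((72 + 119) + 58)) = (30 - 20*I*√7)*((-8 + 2*12) + (191 + 58)) = (30 - 20*I*√7)*((-8 + 24) + 249) = (30 - 20*I*√7)*(16 + 249) = (30 - 20*I*√7)*265 = 7950 - 5300*I*√7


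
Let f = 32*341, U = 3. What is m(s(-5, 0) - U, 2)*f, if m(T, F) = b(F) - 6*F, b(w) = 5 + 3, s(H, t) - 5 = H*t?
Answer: -43648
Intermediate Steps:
s(H, t) = 5 + H*t
b(w) = 8
m(T, F) = 8 - 6*F
f = 10912
m(s(-5, 0) - U, 2)*f = (8 - 6*2)*10912 = (8 - 12)*10912 = -4*10912 = -43648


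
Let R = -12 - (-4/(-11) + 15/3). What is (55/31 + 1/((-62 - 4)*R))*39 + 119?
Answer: 2228991/11842 ≈ 188.23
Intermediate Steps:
R = -191/11 (R = -12 - (-4*(-1/11) + 15*(1/3)) = -12 - (4/11 + 5) = -12 - 1*59/11 = -12 - 59/11 = -191/11 ≈ -17.364)
(55/31 + 1/((-62 - 4)*R))*39 + 119 = (55/31 + 1/((-62 - 4)*(-191/11)))*39 + 119 = (55*(1/31) - 11/191/(-66))*39 + 119 = (55/31 - 1/66*(-11/191))*39 + 119 = (55/31 + 1/1146)*39 + 119 = (63061/35526)*39 + 119 = 819793/11842 + 119 = 2228991/11842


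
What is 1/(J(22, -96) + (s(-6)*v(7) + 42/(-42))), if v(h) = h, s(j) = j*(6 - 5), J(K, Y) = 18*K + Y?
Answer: 1/257 ≈ 0.0038911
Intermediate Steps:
J(K, Y) = Y + 18*K
s(j) = j (s(j) = j*1 = j)
1/(J(22, -96) + (s(-6)*v(7) + 42/(-42))) = 1/((-96 + 18*22) + (-6*7 + 42/(-42))) = 1/((-96 + 396) + (-42 + 42*(-1/42))) = 1/(300 + (-42 - 1)) = 1/(300 - 43) = 1/257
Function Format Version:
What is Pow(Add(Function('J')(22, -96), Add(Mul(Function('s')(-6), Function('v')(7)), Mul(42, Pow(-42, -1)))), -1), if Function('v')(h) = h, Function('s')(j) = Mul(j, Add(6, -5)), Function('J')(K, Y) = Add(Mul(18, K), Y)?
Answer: Rational(1, 257) ≈ 0.0038911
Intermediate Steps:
Function('J')(K, Y) = Add(Y, Mul(18, K))
Function('s')(j) = j (Function('s')(j) = Mul(j, 1) = j)
Pow(Add(Function('J')(22, -96), Add(Mul(Function('s')(-6), Function('v')(7)), Mul(42, Pow(-42, -1)))), -1) = Pow(Add(Add(-96, Mul(18, 22)), Add(Mul(-6, 7), Mul(42, Pow(-42, -1)))), -1) = Pow(Add(Add(-96, 396), Add(-42, Mul(42, Rational(-1, 42)))), -1) = Pow(Add(300, Add(-42, -1)), -1) = Pow(Add(300, -43), -1) = Pow(257, -1) = Rational(1, 257)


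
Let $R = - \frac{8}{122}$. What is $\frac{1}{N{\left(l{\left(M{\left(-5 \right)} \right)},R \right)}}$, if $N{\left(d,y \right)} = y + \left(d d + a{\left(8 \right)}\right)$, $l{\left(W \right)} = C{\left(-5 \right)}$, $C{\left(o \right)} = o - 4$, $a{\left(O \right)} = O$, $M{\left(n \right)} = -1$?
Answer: $\frac{61}{5425} \approx 0.011244$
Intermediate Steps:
$R = - \frac{4}{61}$ ($R = \left(-8\right) \frac{1}{122} = - \frac{4}{61} \approx -0.065574$)
$C{\left(o \right)} = -4 + o$
$l{\left(W \right)} = -9$ ($l{\left(W \right)} = -4 - 5 = -9$)
$N{\left(d,y \right)} = 8 + y + d^{2}$ ($N{\left(d,y \right)} = y + \left(d d + 8\right) = y + \left(d^{2} + 8\right) = y + \left(8 + d^{2}\right) = 8 + y + d^{2}$)
$\frac{1}{N{\left(l{\left(M{\left(-5 \right)} \right)},R \right)}} = \frac{1}{8 - \frac{4}{61} + \left(-9\right)^{2}} = \frac{1}{8 - \frac{4}{61} + 81} = \frac{1}{\frac{5425}{61}} = \frac{61}{5425}$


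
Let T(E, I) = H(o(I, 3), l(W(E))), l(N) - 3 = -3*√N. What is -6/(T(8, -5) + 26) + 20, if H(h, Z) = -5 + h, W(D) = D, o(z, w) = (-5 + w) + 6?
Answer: 494/25 ≈ 19.760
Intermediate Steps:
o(z, w) = 1 + w
l(N) = 3 - 3*√N
T(E, I) = -1 (T(E, I) = -5 + (1 + 3) = -5 + 4 = -1)
-6/(T(8, -5) + 26) + 20 = -6/(-1 + 26) + 20 = -6/25 + 20 = 494/25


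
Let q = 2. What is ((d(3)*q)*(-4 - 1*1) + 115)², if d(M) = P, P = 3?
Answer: 7225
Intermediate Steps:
d(M) = 3
((d(3)*q)*(-4 - 1*1) + 115)² = ((3*2)*(-4 - 1*1) + 115)² = (6*(-4 - 1) + 115)² = (6*(-5) + 115)² = (-30 + 115)² = 85² = 7225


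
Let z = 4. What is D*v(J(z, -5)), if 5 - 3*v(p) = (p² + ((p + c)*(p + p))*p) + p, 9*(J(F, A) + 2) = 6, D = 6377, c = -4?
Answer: 4049395/81 ≈ 49993.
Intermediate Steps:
J(F, A) = -4/3 (J(F, A) = -2 + (⅑)*6 = -2 + ⅔ = -4/3)
v(p) = 5/3 - p/3 - p²/3 - 2*p²*(-4 + p)/3 (v(p) = 5/3 - ((p² + ((p - 4)*(p + p))*p) + p)/3 = 5/3 - ((p² + ((-4 + p)*(2*p))*p) + p)/3 = 5/3 - ((p² + (2*p*(-4 + p))*p) + p)/3 = 5/3 - ((p² + 2*p²*(-4 + p)) + p)/3 = 5/3 - (p + p² + 2*p²*(-4 + p))/3 = 5/3 + (-p/3 - p²/3 - 2*p²*(-4 + p)/3) = 5/3 - p/3 - p²/3 - 2*p²*(-4 + p)/3)
D*v(J(z, -5)) = 6377*(5/3 - 2*(-4/3)³/3 - ⅓*(-4/3) + 7*(-4/3)²/3) = 6377*(5/3 - ⅔*(-64/27) + 4/9 + (7/3)*(16/9)) = 6377*(5/3 + 128/81 + 4/9 + 112/27) = 6377*(635/81) = 4049395/81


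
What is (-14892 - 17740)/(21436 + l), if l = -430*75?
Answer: 16316/5407 ≈ 3.0176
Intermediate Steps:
l = -32250
(-14892 - 17740)/(21436 + l) = (-14892 - 17740)/(21436 - 32250) = -32632/(-10814) = -32632*(-1/10814) = 16316/5407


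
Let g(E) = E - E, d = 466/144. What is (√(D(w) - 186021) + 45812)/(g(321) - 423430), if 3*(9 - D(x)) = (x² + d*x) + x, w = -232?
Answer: -22906/211715 - I*√16493685/3810870 ≈ -0.10819 - 0.0010657*I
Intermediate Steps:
d = 233/72 (d = 466*(1/144) = 233/72 ≈ 3.2361)
g(E) = 0
D(x) = 9 - 305*x/216 - x²/3 (D(x) = 9 - ((x² + 233*x/72) + x)/3 = 9 - (x² + 305*x/72)/3 = 9 + (-305*x/216 - x²/3) = 9 - 305*x/216 - x²/3)
(√(D(w) - 186021) + 45812)/(g(321) - 423430) = (√((9 - 305/216*(-232) - ⅓*(-232)²) - 186021) + 45812)/(0 - 423430) = (√((9 + 8845/27 - ⅓*53824) - 186021) + 45812)/(-423430) = (√((9 + 8845/27 - 53824/3) - 186021) + 45812)*(-1/423430) = (√(-475328/27 - 186021) + 45812)*(-1/423430) = (√(-5497895/27) + 45812)*(-1/423430) = (I*√16493685/9 + 45812)*(-1/423430) = (45812 + I*√16493685/9)*(-1/423430) = -22906/211715 - I*√16493685/3810870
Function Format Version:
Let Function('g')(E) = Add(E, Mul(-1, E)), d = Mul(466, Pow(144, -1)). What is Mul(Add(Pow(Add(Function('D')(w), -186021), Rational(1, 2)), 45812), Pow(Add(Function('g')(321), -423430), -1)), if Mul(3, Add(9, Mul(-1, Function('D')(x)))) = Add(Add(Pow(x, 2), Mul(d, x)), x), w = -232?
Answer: Add(Rational(-22906, 211715), Mul(Rational(-1, 3810870), I, Pow(16493685, Rational(1, 2)))) ≈ Add(-0.10819, Mul(-0.0010657, I))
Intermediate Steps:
d = Rational(233, 72) (d = Mul(466, Rational(1, 144)) = Rational(233, 72) ≈ 3.2361)
Function('g')(E) = 0
Function('D')(x) = Add(9, Mul(Rational(-305, 216), x), Mul(Rational(-1, 3), Pow(x, 2))) (Function('D')(x) = Add(9, Mul(Rational(-1, 3), Add(Add(Pow(x, 2), Mul(Rational(233, 72), x)), x))) = Add(9, Mul(Rational(-1, 3), Add(Pow(x, 2), Mul(Rational(305, 72), x)))) = Add(9, Add(Mul(Rational(-305, 216), x), Mul(Rational(-1, 3), Pow(x, 2)))) = Add(9, Mul(Rational(-305, 216), x), Mul(Rational(-1, 3), Pow(x, 2))))
Mul(Add(Pow(Add(Function('D')(w), -186021), Rational(1, 2)), 45812), Pow(Add(Function('g')(321), -423430), -1)) = Mul(Add(Pow(Add(Add(9, Mul(Rational(-305, 216), -232), Mul(Rational(-1, 3), Pow(-232, 2))), -186021), Rational(1, 2)), 45812), Pow(Add(0, -423430), -1)) = Mul(Add(Pow(Add(Add(9, Rational(8845, 27), Mul(Rational(-1, 3), 53824)), -186021), Rational(1, 2)), 45812), Pow(-423430, -1)) = Mul(Add(Pow(Add(Add(9, Rational(8845, 27), Rational(-53824, 3)), -186021), Rational(1, 2)), 45812), Rational(-1, 423430)) = Mul(Add(Pow(Add(Rational(-475328, 27), -186021), Rational(1, 2)), 45812), Rational(-1, 423430)) = Mul(Add(Pow(Rational(-5497895, 27), Rational(1, 2)), 45812), Rational(-1, 423430)) = Mul(Add(Mul(Rational(1, 9), I, Pow(16493685, Rational(1, 2))), 45812), Rational(-1, 423430)) = Mul(Add(45812, Mul(Rational(1, 9), I, Pow(16493685, Rational(1, 2)))), Rational(-1, 423430)) = Add(Rational(-22906, 211715), Mul(Rational(-1, 3810870), I, Pow(16493685, Rational(1, 2))))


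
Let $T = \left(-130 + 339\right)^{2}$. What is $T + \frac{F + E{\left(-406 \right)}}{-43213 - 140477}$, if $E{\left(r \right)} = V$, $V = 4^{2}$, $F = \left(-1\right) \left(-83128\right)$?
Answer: $\frac{4011839873}{91845} \approx 43681.0$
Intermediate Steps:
$F = 83128$
$V = 16$
$E{\left(r \right)} = 16$
$T = 43681$ ($T = 209^{2} = 43681$)
$T + \frac{F + E{\left(-406 \right)}}{-43213 - 140477} = 43681 + \frac{83128 + 16}{-43213 - 140477} = 43681 + \frac{83144}{-183690} = 43681 + 83144 \left(- \frac{1}{183690}\right) = 43681 - \frac{41572}{91845} = \frac{4011839873}{91845}$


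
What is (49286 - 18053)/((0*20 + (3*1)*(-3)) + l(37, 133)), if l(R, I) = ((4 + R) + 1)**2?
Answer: 10411/585 ≈ 17.797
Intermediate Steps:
l(R, I) = (5 + R)**2
(49286 - 18053)/((0*20 + (3*1)*(-3)) + l(37, 133)) = (49286 - 18053)/((0*20 + (3*1)*(-3)) + (5 + 37)**2) = 31233/((0 + 3*(-3)) + 42**2) = 31233/((0 - 9) + 1764) = 31233/(-9 + 1764) = 31233/1755 = 31233*(1/1755) = 10411/585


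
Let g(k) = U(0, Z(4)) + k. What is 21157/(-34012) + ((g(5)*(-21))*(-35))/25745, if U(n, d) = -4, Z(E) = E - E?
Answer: -103937629/175127788 ≈ -0.59350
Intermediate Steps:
Z(E) = 0
g(k) = -4 + k
21157/(-34012) + ((g(5)*(-21))*(-35))/25745 = 21157/(-34012) + (((-4 + 5)*(-21))*(-35))/25745 = 21157*(-1/34012) + ((1*(-21))*(-35))*(1/25745) = -21157/34012 - 21*(-35)*(1/25745) = -21157/34012 + 735*(1/25745) = -21157/34012 + 147/5149 = -103937629/175127788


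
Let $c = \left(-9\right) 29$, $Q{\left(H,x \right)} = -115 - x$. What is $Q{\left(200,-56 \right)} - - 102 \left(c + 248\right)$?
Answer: $-1385$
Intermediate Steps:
$c = -261$
$Q{\left(200,-56 \right)} - - 102 \left(c + 248\right) = \left(-115 - -56\right) - - 102 \left(-261 + 248\right) = \left(-115 + 56\right) - \left(-102\right) \left(-13\right) = -59 - 1326 = -1385$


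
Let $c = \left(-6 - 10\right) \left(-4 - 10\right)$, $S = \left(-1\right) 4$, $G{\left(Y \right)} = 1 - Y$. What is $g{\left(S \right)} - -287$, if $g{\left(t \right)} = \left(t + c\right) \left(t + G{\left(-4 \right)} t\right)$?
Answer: $-4993$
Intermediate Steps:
$S = -4$
$c = 224$ ($c = \left(-16\right) \left(-14\right) = 224$)
$g{\left(t \right)} = 6 t \left(224 + t\right)$ ($g{\left(t \right)} = \left(t + 224\right) \left(t + \left(1 - -4\right) t\right) = \left(224 + t\right) \left(t + \left(1 + 4\right) t\right) = \left(224 + t\right) \left(t + 5 t\right) = \left(224 + t\right) 6 t = 6 t \left(224 + t\right)$)
$g{\left(S \right)} - -287 = 6 \left(-4\right) \left(224 - 4\right) - -287 = 6 \left(-4\right) 220 + 287 = -5280 + 287 = -4993$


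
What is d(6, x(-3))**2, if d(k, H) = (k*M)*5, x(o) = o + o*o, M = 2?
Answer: 3600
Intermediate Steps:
x(o) = o + o**2
d(k, H) = 10*k (d(k, H) = (k*2)*5 = (2*k)*5 = 10*k)
d(6, x(-3))**2 = (10*6)**2 = 60**2 = 3600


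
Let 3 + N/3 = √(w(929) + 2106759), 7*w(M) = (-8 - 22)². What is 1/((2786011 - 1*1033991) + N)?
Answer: 12264077/21486665074930 - 3*√103237491/21486665074930 ≈ 5.6936e-7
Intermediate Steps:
w(M) = 900/7 (w(M) = (-8 - 22)²/7 = (⅐)*(-30)² = (⅐)*900 = 900/7)
N = -9 + 3*√103237491/7 (N = -9 + 3*√(900/7 + 2106759) = -9 + 3*√(14748213/7) = -9 + 3*(√103237491/7) = -9 + 3*√103237491/7 ≈ 4345.5)
1/((2786011 - 1*1033991) + N) = 1/((2786011 - 1*1033991) + (-9 + 3*√103237491/7)) = 1/((2786011 - 1033991) + (-9 + 3*√103237491/7)) = 1/(1752020 + (-9 + 3*√103237491/7)) = 1/(1752011 + 3*√103237491/7)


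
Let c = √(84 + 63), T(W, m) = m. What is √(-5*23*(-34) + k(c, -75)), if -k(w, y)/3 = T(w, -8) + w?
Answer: √(3934 - 21*√3) ≈ 62.431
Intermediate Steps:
c = 7*√3 (c = √147 = 7*√3 ≈ 12.124)
k(w, y) = 24 - 3*w (k(w, y) = -3*(-8 + w) = 24 - 3*w)
√(-5*23*(-34) + k(c, -75)) = √(-5*23*(-34) + (24 - 21*√3)) = √(-115*(-34) + (24 - 21*√3)) = √(3910 + (24 - 21*√3)) = √(3934 - 21*√3)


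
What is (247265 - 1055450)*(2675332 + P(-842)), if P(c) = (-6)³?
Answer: -2161988624460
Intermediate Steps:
P(c) = -216
(247265 - 1055450)*(2675332 + P(-842)) = (247265 - 1055450)*(2675332 - 216) = -808185*2675116 = -2161988624460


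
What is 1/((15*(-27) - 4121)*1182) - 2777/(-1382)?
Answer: 7428102191/3696664812 ≈ 2.0094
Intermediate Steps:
1/((15*(-27) - 4121)*1182) - 2777/(-1382) = (1/1182)/(-405 - 4121) - 2777*(-1/1382) = (1/1182)/(-4526) + 2777/1382 = -1/4526*1/1182 + 2777/1382 = -1/5349732 + 2777/1382 = 7428102191/3696664812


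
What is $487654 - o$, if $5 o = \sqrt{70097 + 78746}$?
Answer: $487654 - \frac{\sqrt{148843}}{5} \approx 4.8758 \cdot 10^{5}$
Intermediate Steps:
$o = \frac{\sqrt{148843}}{5}$ ($o = \frac{\sqrt{70097 + 78746}}{5} = \frac{\sqrt{148843}}{5} \approx 77.16$)
$487654 - o = 487654 - \frac{\sqrt{148843}}{5}$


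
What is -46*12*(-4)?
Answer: 2208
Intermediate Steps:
-46*12*(-4) = -552*(-4) = 2208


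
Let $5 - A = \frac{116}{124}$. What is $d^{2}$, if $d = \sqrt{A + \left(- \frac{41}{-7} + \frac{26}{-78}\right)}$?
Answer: $\frac{6242}{651} \approx 9.5883$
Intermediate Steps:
$A = \frac{126}{31}$ ($A = 5 - \frac{116}{124} = 5 - 116 \cdot \frac{1}{124} = 5 - \frac{29}{31} = \frac{126}{31} \approx 4.0645$)
$d = \frac{\sqrt{4063542}}{651}$ ($d = \sqrt{\frac{126}{31} + \left(- \frac{41}{-7} + \frac{26}{-78}\right)} = \sqrt{\frac{126}{31} + \left(\left(-41\right) \left(- \frac{1}{7}\right) + 26 \left(- \frac{1}{78}\right)\right)} = \sqrt{\frac{126}{31} + \left(\frac{41}{7} - \frac{1}{3}\right)} = \sqrt{\frac{126}{31} + \frac{116}{21}} = \sqrt{\frac{6242}{651}} = \frac{\sqrt{4063542}}{651} \approx 3.0965$)
$d^{2} = \left(\frac{\sqrt{4063542}}{651}\right)^{2} = \frac{6242}{651}$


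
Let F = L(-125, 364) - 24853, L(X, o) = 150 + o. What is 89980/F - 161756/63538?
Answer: -4827064262/773225691 ≈ -6.2428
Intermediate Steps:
F = -24339 (F = (150 + 364) - 24853 = 514 - 24853 = -24339)
89980/F - 161756/63538 = 89980/(-24339) - 161756/63538 = 89980*(-1/24339) - 161756*1/63538 = -89980/24339 - 80878/31769 = -4827064262/773225691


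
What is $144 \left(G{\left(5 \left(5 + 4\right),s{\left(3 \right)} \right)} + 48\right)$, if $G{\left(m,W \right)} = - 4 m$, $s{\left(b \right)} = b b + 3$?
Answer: $-19008$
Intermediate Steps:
$s{\left(b \right)} = 3 + b^{2}$ ($s{\left(b \right)} = b^{2} + 3 = 3 + b^{2}$)
$144 \left(G{\left(5 \left(5 + 4\right),s{\left(3 \right)} \right)} + 48\right) = 144 \left(- 4 \cdot 5 \left(5 + 4\right) + 48\right) = 144 \left(- 4 \cdot 5 \cdot 9 + 48\right) = 144 \left(\left(-4\right) 45 + 48\right) = 144 \left(-180 + 48\right) = 144 \left(-132\right) = -19008$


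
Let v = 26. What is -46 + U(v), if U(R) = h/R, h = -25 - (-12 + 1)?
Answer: -605/13 ≈ -46.538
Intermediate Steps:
h = -14 (h = -25 - 1*(-11) = -25 + 11 = -14)
U(R) = -14/R
-46 + U(v) = -46 - 14/26 = -46 - 14*1/26 = -46 - 7/13 = -605/13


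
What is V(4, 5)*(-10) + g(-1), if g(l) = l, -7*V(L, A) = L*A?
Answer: 193/7 ≈ 27.571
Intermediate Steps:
V(L, A) = -A*L/7 (V(L, A) = -L*A/7 = -A*L/7)
V(4, 5)*(-10) + g(-1) = -⅐*5*4*(-10) - 1 = -20/7*(-10) - 1 = 200/7 - 1 = 193/7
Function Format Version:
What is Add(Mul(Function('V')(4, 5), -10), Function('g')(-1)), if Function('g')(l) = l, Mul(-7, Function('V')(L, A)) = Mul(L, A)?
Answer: Rational(193, 7) ≈ 27.571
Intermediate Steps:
Function('V')(L, A) = Mul(Rational(-1, 7), A, L) (Function('V')(L, A) = Mul(Rational(-1, 7), Mul(L, A)) = Mul(Rational(-1, 7), Mul(A, L)) = Mul(Rational(-1, 7), A, L))
Add(Mul(Function('V')(4, 5), -10), Function('g')(-1)) = Add(Mul(Mul(Rational(-1, 7), 5, 4), -10), -1) = Add(Mul(Rational(-20, 7), -10), -1) = Add(Rational(200, 7), -1) = Rational(193, 7)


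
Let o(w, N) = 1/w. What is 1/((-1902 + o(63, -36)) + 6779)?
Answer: 63/307252 ≈ 0.00020504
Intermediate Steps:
1/((-1902 + o(63, -36)) + 6779) = 1/((-1902 + 1/63) + 6779) = 1/(-119825/63 + 6779) = 1/(307252/63) = 63/307252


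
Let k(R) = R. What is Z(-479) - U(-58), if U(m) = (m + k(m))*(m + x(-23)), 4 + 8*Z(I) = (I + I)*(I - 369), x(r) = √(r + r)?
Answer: 189639/2 + 116*I*√46 ≈ 94820.0 + 786.75*I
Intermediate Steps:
x(r) = √2*√r (x(r) = √(2*r) = √2*√r)
Z(I) = -½ + I*(-369 + I)/4 (Z(I) = -½ + ((I + I)*(I - 369))/8 = -½ + ((2*I)*(-369 + I))/8 = -½ + (2*I*(-369 + I))/8 = -½ + I*(-369 + I)/4)
U(m) = 2*m*(m + I*√46) (U(m) = (m + m)*(m + √2*√(-23)) = (2*m)*(m + √2*(I*√23)) = (2*m)*(m + I*√46) = 2*m*(m + I*√46))
Z(-479) - U(-58) = (-½ - 369/4*(-479) + (¼)*(-479)²) - 2*(-58)*(-58 + I*√46) = (-½ + 176751/4 + (¼)*229441) - (6728 - 116*I*√46) = (-½ + 176751/4 + 229441/4) + (-6728 + 116*I*√46) = 203095/2 + (-6728 + 116*I*√46) = 189639/2 + 116*I*√46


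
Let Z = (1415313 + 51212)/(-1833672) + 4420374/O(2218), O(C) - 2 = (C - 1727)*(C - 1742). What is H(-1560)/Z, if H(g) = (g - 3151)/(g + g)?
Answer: 14020529863949/168193192773190 ≈ 0.083360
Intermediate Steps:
H(g) = (-3151 + g)/(2*g) (H(g) = (-3151 + g)/((2*g)) = (-3151 + g)*(1/(2*g)) = (-3151 + g)/(2*g))
O(C) = 2 + (-1742 + C)*(-1727 + C) (O(C) = 2 + (C - 1727)*(C - 1742) = 2 + (-1727 + C)*(-1742 + C) = 2 + (-1742 + C)*(-1727 + C))
Z = 1293793790563/71427025416 (Z = (1415313 + 51212)/(-1833672) + 4420374/(3008436 + 2218² - 3469*2218) = 1466525*(-1/1833672) + 4420374/(3008436 + 4919524 - 7694242) = -1466525/1833672 + 4420374/233718 = -1466525/1833672 + 4420374*(1/233718) = -1466525/1833672 + 736729/38953 = 1293793790563/71427025416 ≈ 18.113)
H(-1560)/Z = ((½)*(-3151 - 1560)/(-1560))/(1293793790563/71427025416) = ((½)*(-1/1560)*(-4711))*(71427025416/1293793790563) = (4711/3120)*(71427025416/1293793790563) = 14020529863949/168193192773190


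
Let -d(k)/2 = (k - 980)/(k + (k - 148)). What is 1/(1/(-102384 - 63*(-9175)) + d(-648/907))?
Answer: -16116144003/211543203431 ≈ -0.076184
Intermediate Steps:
d(k) = -2*(-980 + k)/(-148 + 2*k) (d(k) = -2*(k - 980)/(k + (k - 148)) = -2*(-980 + k)/(k + (-148 + k)) = -2*(-980 + k)/(-148 + 2*k))
1/(1/(-102384 - 63*(-9175)) + d(-648/907)) = 1/(1/(-102384 - 63*(-9175)) + (980 - (-648)/907)/(-74 - 648/907)) = 1/(1/(-102384 + 578025) + (980 - (-648)/907)/(-74 - 648*1/907)) = 1/(1/475641 + (980 - 1*(-648/907))/(-74 - 648/907)) = 1/(1/475641 + (980 + 648/907)/(-67766/907)) = 1/(1/475641 - 907/67766*889508/907) = 1/(1/475641 - 444754/33883) = 1/(-211543203431/16116144003) = -16116144003/211543203431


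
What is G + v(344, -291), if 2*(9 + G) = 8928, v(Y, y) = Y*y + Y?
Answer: -95305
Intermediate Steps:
v(Y, y) = Y + Y*y
G = 4455 (G = -9 + (½)*8928 = -9 + 4464 = 4455)
G + v(344, -291) = 4455 + 344*(1 - 291) = 4455 + 344*(-290) = 4455 - 99760 = -95305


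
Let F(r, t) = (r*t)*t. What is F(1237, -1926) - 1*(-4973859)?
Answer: 4593595671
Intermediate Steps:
F(r, t) = r*t²
F(1237, -1926) - 1*(-4973859) = 1237*(-1926)² - 1*(-4973859) = 1237*3709476 + 4973859 = 4588621812 + 4973859 = 4593595671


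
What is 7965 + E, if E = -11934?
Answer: -3969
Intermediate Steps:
7965 + E = 7965 - 11934 = -3969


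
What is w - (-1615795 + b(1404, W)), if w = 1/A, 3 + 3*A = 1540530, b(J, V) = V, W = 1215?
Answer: 829101361221/513509 ≈ 1.6146e+6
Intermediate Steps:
A = 513509 (A = -1 + (1/3)*1540530 = -1 + 513510 = 513509)
w = 1/513509 ≈ 1.9474e-6
w - (-1615795 + b(1404, W)) = 1/513509 - (-1615795 + 1215) = 1/513509 - 1*(-1614580) = 1/513509 + 1614580 = 829101361221/513509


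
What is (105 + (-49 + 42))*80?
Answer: 7840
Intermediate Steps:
(105 + (-49 + 42))*80 = (105 - 7)*80 = 98*80 = 7840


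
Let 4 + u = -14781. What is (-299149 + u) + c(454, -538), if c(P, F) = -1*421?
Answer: -314355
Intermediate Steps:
u = -14785 (u = -4 - 14781 = -14785)
c(P, F) = -421
(-299149 + u) + c(454, -538) = (-299149 - 14785) - 421 = -313934 - 421 = -314355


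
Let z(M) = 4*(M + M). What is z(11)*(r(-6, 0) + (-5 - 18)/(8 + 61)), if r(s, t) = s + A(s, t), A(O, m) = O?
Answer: -3256/3 ≈ -1085.3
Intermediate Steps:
z(M) = 8*M (z(M) = 4*(2*M) = 8*M)
r(s, t) = 2*s (r(s, t) = s + s = 2*s)
z(11)*(r(-6, 0) + (-5 - 18)/(8 + 61)) = (8*11)*(2*(-6) + (-5 - 18)/(8 + 61)) = 88*(-12 - 23/69) = 88*(-12 - 23*1/69) = 88*(-12 - ⅓) = 88*(-37/3) = -3256/3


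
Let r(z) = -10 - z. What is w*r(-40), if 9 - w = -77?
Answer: 2580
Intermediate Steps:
w = 86 (w = 9 - 1*(-77) = 9 + 77 = 86)
w*r(-40) = 86*(-10 - 1*(-40)) = 86*(-10 + 40) = 86*30 = 2580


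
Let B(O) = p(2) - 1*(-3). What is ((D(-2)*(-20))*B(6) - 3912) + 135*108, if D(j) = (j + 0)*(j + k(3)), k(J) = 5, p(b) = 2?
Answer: 11268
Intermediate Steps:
B(O) = 5 (B(O) = 2 - 1*(-3) = 2 + 3 = 5)
D(j) = j*(5 + j) (D(j) = (j + 0)*(j + 5) = j*(5 + j))
((D(-2)*(-20))*B(6) - 3912) + 135*108 = ((-2*(5 - 2)*(-20))*5 - 3912) + 135*108 = ((-2*3*(-20))*5 - 3912) + 14580 = (-6*(-20)*5 - 3912) + 14580 = (120*5 - 3912) + 14580 = (600 - 3912) + 14580 = -3312 + 14580 = 11268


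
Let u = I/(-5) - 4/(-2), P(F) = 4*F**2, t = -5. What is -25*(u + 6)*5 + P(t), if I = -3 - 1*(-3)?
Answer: -900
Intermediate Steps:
I = 0 (I = -3 + 3 = 0)
u = 2 (u = 0/(-5) - 4/(-2) = 0*(-1/5) - 4*(-1/2) = 0 + 2 = 2)
-25*(u + 6)*5 + P(t) = -25*(2 + 6)*5 + 4*(-5)**2 = -200*5 + 4*25 = -25*40 + 100 = -1000 + 100 = -900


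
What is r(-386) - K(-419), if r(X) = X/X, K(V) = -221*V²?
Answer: 38798982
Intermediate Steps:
r(X) = 1
r(-386) - K(-419) = 1 - (-221)*(-419)² = 1 - (-221)*175561 = 1 - 1*(-38798981) = 1 + 38798981 = 38798982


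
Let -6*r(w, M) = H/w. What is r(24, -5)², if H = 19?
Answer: 361/20736 ≈ 0.017409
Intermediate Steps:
r(w, M) = -19/(6*w)
r(24, -5)² = (-19/6/24)² = (-19/6*1/24)² = (-19/144)² = 361/20736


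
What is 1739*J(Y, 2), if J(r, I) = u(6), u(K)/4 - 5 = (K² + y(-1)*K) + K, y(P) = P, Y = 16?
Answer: 285196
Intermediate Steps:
u(K) = 20 + 4*K² (u(K) = 20 + 4*((K² - K) + K) = 20 + 4*K²)
J(r, I) = 164 (J(r, I) = 20 + 4*6² = 20 + 4*36 = 20 + 144 = 164)
1739*J(Y, 2) = 1739*164 = 285196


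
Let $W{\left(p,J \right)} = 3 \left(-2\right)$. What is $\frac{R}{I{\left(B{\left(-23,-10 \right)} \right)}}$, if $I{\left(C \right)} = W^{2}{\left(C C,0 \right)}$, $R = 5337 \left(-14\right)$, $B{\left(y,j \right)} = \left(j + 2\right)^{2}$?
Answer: $- \frac{4151}{2} \approx -2075.5$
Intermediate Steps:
$B{\left(y,j \right)} = \left(2 + j\right)^{2}$
$R = -74718$
$W{\left(p,J \right)} = -6$
$I{\left(C \right)} = 36$ ($I{\left(C \right)} = \left(-6\right)^{2} = 36$)
$\frac{R}{I{\left(B{\left(-23,-10 \right)} \right)}} = - \frac{74718}{36} = \left(-74718\right) \frac{1}{36} = - \frac{4151}{2}$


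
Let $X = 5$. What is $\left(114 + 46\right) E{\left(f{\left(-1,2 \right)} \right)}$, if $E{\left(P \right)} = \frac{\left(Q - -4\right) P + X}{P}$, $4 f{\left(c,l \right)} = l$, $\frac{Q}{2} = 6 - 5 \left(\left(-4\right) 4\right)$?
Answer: $29760$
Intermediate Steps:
$Q = 172$ ($Q = 2 \left(6 - 5 \left(\left(-4\right) 4\right)\right) = 2 \left(6 - -80\right) = 2 \left(6 + 80\right) = 2 \cdot 86 = 172$)
$f{\left(c,l \right)} = \frac{l}{4}$
$E{\left(P \right)} = \frac{5 + 176 P}{P}$ ($E{\left(P \right)} = \frac{\left(172 - -4\right) P + 5}{P} = \frac{\left(172 + 4\right) P + 5}{P} = \frac{176 P + 5}{P} = \frac{5 + 176 P}{P}$)
$\left(114 + 46\right) E{\left(f{\left(-1,2 \right)} \right)} = \left(114 + 46\right) \left(176 + \frac{5}{\frac{1}{4} \cdot 2}\right) = 160 \left(176 + 5 \frac{1}{\frac{1}{2}}\right) = 160 \left(176 + 5 \cdot 2\right) = 160 \left(176 + 10\right) = 160 \cdot 186 = 29760$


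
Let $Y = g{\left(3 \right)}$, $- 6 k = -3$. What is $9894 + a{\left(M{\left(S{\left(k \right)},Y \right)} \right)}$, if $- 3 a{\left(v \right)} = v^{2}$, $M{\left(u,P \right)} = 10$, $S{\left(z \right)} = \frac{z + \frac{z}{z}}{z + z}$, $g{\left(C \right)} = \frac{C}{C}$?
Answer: $\frac{29582}{3} \approx 9860.7$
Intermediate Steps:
$k = \frac{1}{2}$ ($k = \left(- \frac{1}{6}\right) \left(-3\right) = \frac{1}{2} \approx 0.5$)
$g{\left(C \right)} = 1$
$Y = 1$
$S{\left(z \right)} = \frac{1 + z}{2 z}$ ($S{\left(z \right)} = \frac{z + 1}{2 z} = \left(1 + z\right) \frac{1}{2 z} = \frac{1 + z}{2 z}$)
$a{\left(v \right)} = - \frac{v^{2}}{3}$
$9894 + a{\left(M{\left(S{\left(k \right)},Y \right)} \right)} = 9894 - \frac{10^{2}}{3} = 9894 - \frac{100}{3} = \frac{29582}{3}$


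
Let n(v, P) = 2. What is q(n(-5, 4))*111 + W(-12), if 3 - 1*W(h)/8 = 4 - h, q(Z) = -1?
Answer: -215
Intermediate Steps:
W(h) = -8 + 8*h (W(h) = 24 - 8*(4 - h) = 24 + (-32 + 8*h) = -8 + 8*h)
q(n(-5, 4))*111 + W(-12) = -1*111 + (-8 + 8*(-12)) = -111 + (-8 - 96) = -111 - 104 = -215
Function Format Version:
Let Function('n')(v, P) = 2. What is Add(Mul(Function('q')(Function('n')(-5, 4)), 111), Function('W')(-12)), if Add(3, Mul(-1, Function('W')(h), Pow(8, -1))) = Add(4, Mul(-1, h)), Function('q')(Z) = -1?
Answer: -215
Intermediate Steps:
Function('W')(h) = Add(-8, Mul(8, h)) (Function('W')(h) = Add(24, Mul(-8, Add(4, Mul(-1, h)))) = Add(24, Add(-32, Mul(8, h))) = Add(-8, Mul(8, h)))
Add(Mul(Function('q')(Function('n')(-5, 4)), 111), Function('W')(-12)) = Add(Mul(-1, 111), Add(-8, Mul(8, -12))) = Add(-111, Add(-8, -96)) = Add(-111, -104) = -215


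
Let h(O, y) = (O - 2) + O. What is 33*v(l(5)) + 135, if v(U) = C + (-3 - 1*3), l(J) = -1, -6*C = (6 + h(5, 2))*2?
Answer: -217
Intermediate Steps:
h(O, y) = -2 + 2*O (h(O, y) = (-2 + O) + O = -2 + 2*O)
C = -14/3 (C = -(6 + (-2 + 2*5))*2/6 = -(6 + (-2 + 10))*2/6 = -(6 + 8)*2/6 = -7*2/3 = -1/6*28 = -14/3 ≈ -4.6667)
v(U) = -32/3 (v(U) = -14/3 + (-3 - 1*3) = -14/3 + (-3 - 3) = -14/3 - 6 = -32/3)
33*v(l(5)) + 135 = 33*(-32/3) + 135 = -352 + 135 = -217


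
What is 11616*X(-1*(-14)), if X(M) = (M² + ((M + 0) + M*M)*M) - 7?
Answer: 36346464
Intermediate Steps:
X(M) = -7 + M² + M*(M + M²) (X(M) = (M² + (M + M²)*M) - 7 = (M² + M*(M + M²)) - 7 = -7 + M² + M*(M + M²))
11616*X(-1*(-14)) = 11616*(-7 + (-1*(-14))³ + 2*(-1*(-14))²) = 11616*(-7 + 14³ + 2*14²) = 11616*(-7 + 2744 + 2*196) = 11616*(-7 + 2744 + 392) = 11616*3129 = 36346464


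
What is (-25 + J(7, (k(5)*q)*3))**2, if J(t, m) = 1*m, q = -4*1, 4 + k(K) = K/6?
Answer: 169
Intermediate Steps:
k(K) = -4 + K/6
q = -4
J(t, m) = m
(-25 + J(7, (k(5)*q)*3))**2 = (-25 + ((-4 + (1/6)*5)*(-4))*3)**2 = (-25 + ((-4 + 5/6)*(-4))*3)**2 = (-25 - 19/6*(-4)*3)**2 = (-25 + (38/3)*3)**2 = (-25 + 38)**2 = 13**2 = 169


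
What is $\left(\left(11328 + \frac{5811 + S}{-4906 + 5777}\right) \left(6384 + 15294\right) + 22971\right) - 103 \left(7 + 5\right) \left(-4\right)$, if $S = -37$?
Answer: $\frac{214039545201}{871} \approx 2.4574 \cdot 10^{8}$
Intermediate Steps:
$\left(\left(11328 + \frac{5811 + S}{-4906 + 5777}\right) \left(6384 + 15294\right) + 22971\right) - 103 \left(7 + 5\right) \left(-4\right) = \left(\left(11328 + \frac{5811 - 37}{-4906 + 5777}\right) \left(6384 + 15294\right) + 22971\right) - 103 \left(7 + 5\right) \left(-4\right) = \left(\left(11328 + \frac{5774}{871}\right) 21678 + 22971\right) - 103 \cdot 12 \left(-4\right) = \left(\left(11328 + 5774 \cdot \frac{1}{871}\right) 21678 + 22971\right) - -4944 = \left(\left(11328 + \frac{5774}{871}\right) 21678 + 22971\right) + 4944 = \left(\frac{9872462}{871} \cdot 21678 + 22971\right) + 4944 = \left(\frac{214015231236}{871} + 22971\right) + 4944 = \frac{214035238977}{871} + 4944 = \frac{214039545201}{871}$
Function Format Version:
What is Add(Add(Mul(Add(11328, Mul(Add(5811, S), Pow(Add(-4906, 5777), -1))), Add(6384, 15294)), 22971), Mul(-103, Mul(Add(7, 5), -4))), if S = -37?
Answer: Rational(214039545201, 871) ≈ 2.4574e+8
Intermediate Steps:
Add(Add(Mul(Add(11328, Mul(Add(5811, S), Pow(Add(-4906, 5777), -1))), Add(6384, 15294)), 22971), Mul(-103, Mul(Add(7, 5), -4))) = Add(Add(Mul(Add(11328, Mul(Add(5811, -37), Pow(Add(-4906, 5777), -1))), Add(6384, 15294)), 22971), Mul(-103, Mul(Add(7, 5), -4))) = Add(Add(Mul(Add(11328, Mul(5774, Pow(871, -1))), 21678), 22971), Mul(-103, Mul(12, -4))) = Add(Add(Mul(Add(11328, Mul(5774, Rational(1, 871))), 21678), 22971), Mul(-103, -48)) = Add(Add(Mul(Add(11328, Rational(5774, 871)), 21678), 22971), 4944) = Add(Add(Mul(Rational(9872462, 871), 21678), 22971), 4944) = Add(Add(Rational(214015231236, 871), 22971), 4944) = Add(Rational(214035238977, 871), 4944) = Rational(214039545201, 871)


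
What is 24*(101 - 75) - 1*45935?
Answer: -45311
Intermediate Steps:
24*(101 - 75) - 1*45935 = 24*26 - 45935 = 624 - 45935 = -45311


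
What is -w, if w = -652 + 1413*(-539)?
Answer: 762259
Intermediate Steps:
w = -762259 (w = -652 - 761607 = -762259)
-w = -1*(-762259) = 762259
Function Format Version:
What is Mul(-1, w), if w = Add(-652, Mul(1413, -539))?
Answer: 762259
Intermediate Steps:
w = -762259 (w = Add(-652, -761607) = -762259)
Mul(-1, w) = Mul(-1, -762259) = 762259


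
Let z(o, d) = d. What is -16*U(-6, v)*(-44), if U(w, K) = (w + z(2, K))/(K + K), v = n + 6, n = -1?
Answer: -352/5 ≈ -70.400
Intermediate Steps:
v = 5 (v = -1 + 6 = 5)
U(w, K) = (K + w)/(2*K) (U(w, K) = (w + K)/(K + K) = (K + w)/((2*K)) = (K + w)*(1/(2*K)) = (K + w)/(2*K))
-16*U(-6, v)*(-44) = -8*(5 - 6)/5*(-44) = -8*(-1)/5*(-44) = -16*(-⅒)*(-44) = (8/5)*(-44) = -352/5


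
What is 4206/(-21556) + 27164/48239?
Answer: 191326975/519919942 ≈ 0.36799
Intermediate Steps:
4206/(-21556) + 27164/48239 = 4206*(-1/21556) + 27164*(1/48239) = -2103/10778 + 27164/48239 = 191326975/519919942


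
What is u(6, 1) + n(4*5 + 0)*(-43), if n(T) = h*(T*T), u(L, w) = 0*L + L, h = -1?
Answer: 17206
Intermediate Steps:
u(L, w) = L (u(L, w) = 0 + L = L)
n(T) = -T² (n(T) = -T*T = -T²)
u(6, 1) + n(4*5 + 0)*(-43) = 6 - (4*5 + 0)²*(-43) = 6 - (20 + 0)²*(-43) = 6 - 1*20²*(-43) = 6 - 1*400*(-43) = 6 - 400*(-43) = 6 + 17200 = 17206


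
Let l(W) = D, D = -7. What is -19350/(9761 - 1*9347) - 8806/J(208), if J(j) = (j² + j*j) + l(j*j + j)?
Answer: -93212613/1989983 ≈ -46.841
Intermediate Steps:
l(W) = -7
J(j) = -7 + 2*j² (J(j) = (j² + j*j) - 7 = (j² + j²) - 7 = 2*j² - 7 = -7 + 2*j²)
-19350/(9761 - 1*9347) - 8806/J(208) = -19350/(9761 - 1*9347) - 8806/(-7 + 2*208²) = -19350/(9761 - 9347) - 8806/(-7 + 2*43264) = -19350/414 - 8806/(-7 + 86528) = -19350*1/414 - 8806/86521 = -1075/23 - 8806*1/86521 = -1075/23 - 8806/86521 = -93212613/1989983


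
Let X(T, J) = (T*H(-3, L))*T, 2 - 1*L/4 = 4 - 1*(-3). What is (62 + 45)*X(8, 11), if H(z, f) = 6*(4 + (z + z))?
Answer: -82176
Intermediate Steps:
L = -20 (L = 8 - 4*(4 - 1*(-3)) = 8 - 4*(4 + 3) = 8 - 4*7 = 8 - 28 = -20)
H(z, f) = 24 + 12*z (H(z, f) = 6*(4 + 2*z) = 24 + 12*z)
X(T, J) = -12*T**2 (X(T, J) = (T*(24 + 12*(-3)))*T = (T*(24 - 36))*T = (T*(-12))*T = (-12*T)*T = -12*T**2)
(62 + 45)*X(8, 11) = (62 + 45)*(-12*8**2) = 107*(-12*64) = 107*(-768) = -82176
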